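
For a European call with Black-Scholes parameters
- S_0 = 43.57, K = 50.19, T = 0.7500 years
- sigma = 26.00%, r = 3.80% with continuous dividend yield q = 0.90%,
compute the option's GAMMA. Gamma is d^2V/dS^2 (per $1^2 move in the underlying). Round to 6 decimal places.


Answer: Gamma = 0.036997

Derivation:
d1 = -0.4190095754; d2 = -0.6441761803
phi(d1) = 0.3654144664; exp(-qT) = 0.9932727301; exp(-rT) = 0.9719022941
Gamma = exp(-qT) * phi(d1) / (S * sigma * sqrt(T)) = 0.9932727301 * 0.3654144664 / (43.5700 * 0.2600 * 0.8660254038) = 0.036997


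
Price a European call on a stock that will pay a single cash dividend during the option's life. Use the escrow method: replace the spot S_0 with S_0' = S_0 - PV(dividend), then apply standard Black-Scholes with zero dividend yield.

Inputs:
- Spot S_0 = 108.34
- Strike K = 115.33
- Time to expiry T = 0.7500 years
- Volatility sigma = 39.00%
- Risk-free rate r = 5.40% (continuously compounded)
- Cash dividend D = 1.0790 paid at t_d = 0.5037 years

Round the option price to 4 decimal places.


PV(D) = D * exp(-r * t_d) = 1.0790 * 0.97316678 = 1.05004696
S_0' = S_0 - PV(D) = 108.3400 - 1.05004696 = 107.28995304
d1 = (ln(S_0'/K) + (r + sigma^2/2)*T) / (sigma*sqrt(T)) = 0.07483326
d2 = d1 - sigma*sqrt(T) = -0.26291665
exp(-rT) = 0.96030916
N(d1) = 0.52982631; N(d2) = 0.39630741
C = S_0' * N(d1) - K * exp(-rT) * N(d2) = 107.28995304 * 0.52982631 - 115.3300 * 0.96030916 * 0.39630741 = 12.9530

Answer: Price = 12.9530


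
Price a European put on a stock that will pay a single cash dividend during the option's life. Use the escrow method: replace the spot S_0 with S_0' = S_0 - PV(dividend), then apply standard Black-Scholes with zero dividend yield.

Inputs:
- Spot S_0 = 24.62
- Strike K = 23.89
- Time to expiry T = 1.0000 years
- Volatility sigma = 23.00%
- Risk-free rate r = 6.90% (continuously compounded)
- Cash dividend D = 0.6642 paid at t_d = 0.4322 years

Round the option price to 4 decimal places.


Answer: Price = 1.3832

Derivation:
PV(D) = D * exp(-r * t_d) = 0.6642 * 0.97061848 = 0.64468480
S_0' = S_0 - PV(D) = 24.6200 - 0.64468480 = 23.97531520
d1 = (ln(S_0'/K) + (r + sigma^2/2)*T) / (sigma*sqrt(T)) = 0.43049916
d2 = d1 - sigma*sqrt(T) = 0.20049916
exp(-rT) = 0.93332668
N(-d1) = 0.33341629; N(-d2) = 0.42054511
P = K * exp(-rT) * N(-d2) - S_0' * N(-d1) = 23.8900 * 0.93332668 * 0.42054511 - 23.97531520 * 0.33341629 = 1.3832


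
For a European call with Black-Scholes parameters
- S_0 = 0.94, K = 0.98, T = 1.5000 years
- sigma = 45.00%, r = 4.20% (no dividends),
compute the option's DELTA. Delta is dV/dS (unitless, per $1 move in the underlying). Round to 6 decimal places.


d1 = 0.3142646416; d2 = -0.2368705506
phi(d1) = 0.3797205598; exp(-qT) = 1.0000000000; exp(-rT) = 0.9389434737
N(d1) = 0.6233399746
Delta = exp(-qT) * N(d1) = 1.0000000000 * 0.6233399746 = 0.623340

Answer: Delta = 0.623340


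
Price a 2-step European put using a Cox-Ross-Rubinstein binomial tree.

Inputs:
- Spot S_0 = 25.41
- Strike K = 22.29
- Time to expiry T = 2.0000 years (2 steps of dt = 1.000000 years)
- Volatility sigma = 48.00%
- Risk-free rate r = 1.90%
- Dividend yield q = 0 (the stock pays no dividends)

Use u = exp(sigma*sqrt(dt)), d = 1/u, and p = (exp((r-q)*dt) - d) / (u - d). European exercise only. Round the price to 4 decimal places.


Answer: Price = V(0,0) = 4.3317

Derivation:
dt = T/N = 1.000000
u = exp(sigma*sqrt(dt)) = 1.616074; d = 1/u = 0.618783
p = (exp((r-q)*dt) - d) / (u - d) = 0.401486
Discount per step: exp(-r*dt) = 0.981179
Stock lattice S(k, i) with i counting down-moves:
  k=0: S(0,0) = 25.4100
  k=1: S(1,0) = 41.0645; S(1,1) = 15.7233
  k=2: S(2,0) = 66.3632; S(2,1) = 25.4100; S(2,2) = 9.7293
Terminal payoffs V(N, i) = max(K - S_T, 0):
  V(2,0) = 0.000000; V(2,1) = 0.000000; V(2,2) = 12.560692
Backward induction: V(k, i) = exp(-r*dt) * [p * V(k+1, i) + (1-p) * V(k+1, i+1)].
  V(1,0) = exp(-r*dt) * [p*0.000000 + (1-p)*0.000000] = 0.000000
  V(1,1) = exp(-r*dt) * [p*0.000000 + (1-p)*12.560692] = 7.376263
  V(0,0) = exp(-r*dt) * [p*0.000000 + (1-p)*7.376263] = 4.331708


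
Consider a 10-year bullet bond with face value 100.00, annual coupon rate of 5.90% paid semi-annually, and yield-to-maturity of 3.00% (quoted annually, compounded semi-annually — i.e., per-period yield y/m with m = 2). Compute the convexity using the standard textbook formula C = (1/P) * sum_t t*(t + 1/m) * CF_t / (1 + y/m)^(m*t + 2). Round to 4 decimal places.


Answer: Convexity = 74.6828

Derivation:
Coupon per period c = face * coupon_rate / m = 2.950000
Periods per year m = 2; per-period yield y/m = 0.015000
Number of cashflows N = 20
Cashflows (t years, CF_t, discount factor 1/(1+y/m)^(m*t), PV):
  t = 0.5000: CF_t = 2.950000, DF = 0.985222, PV = 2.906404
  t = 1.0000: CF_t = 2.950000, DF = 0.970662, PV = 2.863452
  t = 1.5000: CF_t = 2.950000, DF = 0.956317, PV = 2.821135
  t = 2.0000: CF_t = 2.950000, DF = 0.942184, PV = 2.779443
  t = 2.5000: CF_t = 2.950000, DF = 0.928260, PV = 2.738368
  t = 3.0000: CF_t = 2.950000, DF = 0.914542, PV = 2.697899
  t = 3.5000: CF_t = 2.950000, DF = 0.901027, PV = 2.658029
  t = 4.0000: CF_t = 2.950000, DF = 0.887711, PV = 2.618748
  t = 4.5000: CF_t = 2.950000, DF = 0.874592, PV = 2.580047
  t = 5.0000: CF_t = 2.950000, DF = 0.861667, PV = 2.541918
  t = 5.5000: CF_t = 2.950000, DF = 0.848933, PV = 2.504353
  t = 6.0000: CF_t = 2.950000, DF = 0.836387, PV = 2.467343
  t = 6.5000: CF_t = 2.950000, DF = 0.824027, PV = 2.430880
  t = 7.0000: CF_t = 2.950000, DF = 0.811849, PV = 2.394955
  t = 7.5000: CF_t = 2.950000, DF = 0.799852, PV = 2.359562
  t = 8.0000: CF_t = 2.950000, DF = 0.788031, PV = 2.324692
  t = 8.5000: CF_t = 2.950000, DF = 0.776385, PV = 2.290337
  t = 9.0000: CF_t = 2.950000, DF = 0.764912, PV = 2.256489
  t = 9.5000: CF_t = 2.950000, DF = 0.753607, PV = 2.223142
  t = 10.0000: CF_t = 102.950000, DF = 0.742470, PV = 76.437330
Price P = sum_t PV_t = 124.894526
Convexity numerator sum_t t*(t + 1/m) * CF_t / (1+y/m)^(m*t + 2):
  t = 0.5000: term = 1.410568
  t = 1.0000: term = 4.169165
  t = 1.5000: term = 8.215104
  t = 2.0000: term = 13.489497
  t = 2.5000: term = 19.935218
  t = 3.0000: term = 27.496852
  t = 3.5000: term = 36.120660
  t = 4.0000: term = 45.754530
  t = 4.5000: term = 56.347943
  t = 5.0000: term = 67.851930
  t = 5.5000: term = 80.219030
  t = 6.0000: term = 93.403259
  t = 6.5000: term = 107.360068
  t = 7.0000: term = 122.046307
  t = 7.5000: term = 137.420191
  t = 8.0000: term = 153.441264
  t = 8.5000: term = 170.070367
  t = 9.0000: term = 187.269601
  t = 9.5000: term = 205.002300
  t = 10.0000: term = 7790.453157
Convexity = (1/P) * sum = 9327.477012 / 124.894526 = 74.682833


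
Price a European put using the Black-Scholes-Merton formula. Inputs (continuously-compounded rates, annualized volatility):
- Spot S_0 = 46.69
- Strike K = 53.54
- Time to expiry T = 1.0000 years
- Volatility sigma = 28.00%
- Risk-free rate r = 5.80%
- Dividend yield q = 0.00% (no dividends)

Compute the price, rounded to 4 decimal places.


Answer: Price = 7.5403

Derivation:
d1 = (ln(S/K) + (r - q + 0.5*sigma^2) * T) / (sigma * sqrt(T)) = -0.14178225
d2 = d1 - sigma * sqrt(T) = -0.42178225
exp(-rT) = 0.94364995; exp(-qT) = 1.00000000
P = K * exp(-rT) * N(-d2) - S_0 * exp(-qT) * N(-d1)
N(-d1) = 0.55637400; N(-d2) = 0.66340802
P = 53.5400 * 0.94364995 * 0.66340802 - 46.6900 * 1.00000000 * 0.55637400 = 7.5403


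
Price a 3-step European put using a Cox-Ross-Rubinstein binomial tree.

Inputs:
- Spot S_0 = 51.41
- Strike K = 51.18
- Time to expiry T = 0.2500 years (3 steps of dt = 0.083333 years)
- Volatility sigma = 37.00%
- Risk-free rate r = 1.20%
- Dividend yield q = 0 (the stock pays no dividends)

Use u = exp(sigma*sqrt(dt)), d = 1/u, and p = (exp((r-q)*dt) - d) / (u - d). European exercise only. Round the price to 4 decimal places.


Answer: Price = V(0,0) = 3.9055

Derivation:
dt = T/N = 0.083333
u = exp(sigma*sqrt(dt)) = 1.112723; d = 1/u = 0.898697
p = (exp((r-q)*dt) - d) / (u - d) = 0.477998
Discount per step: exp(-r*dt) = 0.999000
Stock lattice S(k, i) with i counting down-moves:
  k=0: S(0,0) = 51.4100
  k=1: S(1,0) = 57.2051; S(1,1) = 46.2020
  k=2: S(2,0) = 63.6534; S(2,1) = 51.4100; S(2,2) = 41.5216
  k=3: S(3,0) = 70.8285; S(3,1) = 57.2051; S(3,2) = 46.2020; S(3,3) = 37.3153
Terminal payoffs V(N, i) = max(K - S_T, 0):
  V(3,0) = 0.000000; V(3,1) = 0.000000; V(3,2) = 4.978008; V(3,3) = 13.864705
Backward induction: V(k, i) = exp(-r*dt) * [p * V(k+1, i) + (1-p) * V(k+1, i+1)].
  V(2,0) = exp(-r*dt) * [p*0.000000 + (1-p)*0.000000] = 0.000000
  V(2,1) = exp(-r*dt) * [p*0.000000 + (1-p)*4.978008] = 2.595935
  V(2,2) = exp(-r*dt) * [p*4.978008 + (1-p)*13.864705] = 9.607273
  V(1,0) = exp(-r*dt) * [p*0.000000 + (1-p)*2.595935] = 1.353730
  V(1,1) = exp(-r*dt) * [p*2.595935 + (1-p)*9.607273] = 6.249618
  V(0,0) = exp(-r*dt) * [p*1.353730 + (1-p)*6.249618] = 3.905488


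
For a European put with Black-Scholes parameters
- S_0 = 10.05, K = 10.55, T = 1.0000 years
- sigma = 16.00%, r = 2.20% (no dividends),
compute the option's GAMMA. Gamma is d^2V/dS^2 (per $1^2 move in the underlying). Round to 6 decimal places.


Answer: Gamma = 0.247184

Derivation:
d1 = -0.0859576589; d2 = -0.2459576589
phi(d1) = 0.3974711633; exp(-qT) = 1.0000000000; exp(-rT) = 0.9782402351
Gamma = exp(-qT) * phi(d1) / (S * sigma * sqrt(T)) = 1.0000000000 * 0.3974711633 / (10.0500 * 0.1600 * 1.0000000000) = 0.247184


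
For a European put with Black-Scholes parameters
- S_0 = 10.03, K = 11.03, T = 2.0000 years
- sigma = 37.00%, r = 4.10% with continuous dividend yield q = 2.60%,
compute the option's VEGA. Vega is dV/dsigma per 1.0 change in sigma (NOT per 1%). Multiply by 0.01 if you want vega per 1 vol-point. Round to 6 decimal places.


Answer: Vega = 5.321660

Derivation:
d1 = 0.1373349837; d2 = -0.3859240344
phi(d1) = 0.3951977596; exp(-qT) = 0.9493288668; exp(-rT) = 0.9212719587
Vega = S * exp(-qT) * phi(d1) * sqrt(T) = 10.0300 * 0.9493288668 * 0.3951977596 * 1.4142135624 = 5.321660


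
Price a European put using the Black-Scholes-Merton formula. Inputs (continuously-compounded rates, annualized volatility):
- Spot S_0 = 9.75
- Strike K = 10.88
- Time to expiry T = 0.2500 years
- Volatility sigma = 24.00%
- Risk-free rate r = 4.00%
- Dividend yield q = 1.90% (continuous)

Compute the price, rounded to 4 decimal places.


d1 = (ln(S/K) + (r - q + 0.5*sigma^2) * T) / (sigma * sqrt(T)) = -0.81007464
d2 = d1 - sigma * sqrt(T) = -0.93007464
exp(-rT) = 0.99004983; exp(-qT) = 0.99526126
P = K * exp(-rT) * N(-d2) - S_0 * exp(-qT) * N(-d1)
N(-d1) = 0.79105136; N(-d2) = 0.82383378
P = 10.8800 * 0.99004983 * 0.82383378 - 9.7500 * 0.99526126 * 0.79105136 = 1.1979

Answer: Price = 1.1979


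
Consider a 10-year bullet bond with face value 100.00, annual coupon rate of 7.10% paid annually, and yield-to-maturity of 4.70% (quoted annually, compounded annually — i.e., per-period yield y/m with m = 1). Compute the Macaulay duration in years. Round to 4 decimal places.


Coupon per period c = face * coupon_rate / m = 7.100000
Periods per year m = 1; per-period yield y/m = 0.047000
Number of cashflows N = 10
Cashflows (t years, CF_t, discount factor 1/(1+y/m)^(m*t), PV):
  t = 1.0000: CF_t = 7.100000, DF = 0.955110, PV = 6.781280
  t = 2.0000: CF_t = 7.100000, DF = 0.912235, PV = 6.476867
  t = 3.0000: CF_t = 7.100000, DF = 0.871284, PV = 6.186119
  t = 4.0000: CF_t = 7.100000, DF = 0.832172, PV = 5.908424
  t = 5.0000: CF_t = 7.100000, DF = 0.794816, PV = 5.643193
  t = 6.0000: CF_t = 7.100000, DF = 0.759137, PV = 5.389870
  t = 7.0000: CF_t = 7.100000, DF = 0.725059, PV = 5.147917
  t = 8.0000: CF_t = 7.100000, DF = 0.692511, PV = 4.916827
  t = 9.0000: CF_t = 7.100000, DF = 0.661424, PV = 4.696109
  t = 10.0000: CF_t = 107.100000, DF = 0.631732, PV = 67.658545
Price P = sum_t PV_t = 118.805152
Macaulay numerator sum_t t * PV_t:
  t * PV_t at t = 1.0000: 6.781280
  t * PV_t at t = 2.0000: 12.953734
  t * PV_t at t = 3.0000: 18.558358
  t * PV_t at t = 4.0000: 23.633694
  t * PV_t at t = 5.0000: 28.215967
  t * PV_t at t = 6.0000: 32.339218
  t * PV_t at t = 7.0000: 36.035422
  t * PV_t at t = 8.0000: 39.334613
  t * PV_t at t = 9.0000: 42.264985
  t * PV_t at t = 10.0000: 676.585450
Macaulay duration D = (sum_t t * PV_t) / P = 916.702723 / 118.805152 = 7.716018

Answer: Macaulay duration = 7.7160 years


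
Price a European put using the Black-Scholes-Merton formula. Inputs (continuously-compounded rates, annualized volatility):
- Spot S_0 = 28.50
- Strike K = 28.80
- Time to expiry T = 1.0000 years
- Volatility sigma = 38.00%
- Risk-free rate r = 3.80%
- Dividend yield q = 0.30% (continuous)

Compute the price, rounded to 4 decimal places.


Answer: Price = 3.8944

Derivation:
d1 = (ln(S/K) + (r - q + 0.5*sigma^2) * T) / (sigma * sqrt(T)) = 0.25454921
d2 = d1 - sigma * sqrt(T) = -0.12545079
exp(-rT) = 0.96271294; exp(-qT) = 0.99700450
P = K * exp(-rT) * N(-d2) - S_0 * exp(-qT) * N(-d1)
N(-d1) = 0.39953565; N(-d2) = 0.54991666
P = 28.8000 * 0.96271294 * 0.54991666 - 28.5000 * 0.99700450 * 0.39953565 = 3.8944


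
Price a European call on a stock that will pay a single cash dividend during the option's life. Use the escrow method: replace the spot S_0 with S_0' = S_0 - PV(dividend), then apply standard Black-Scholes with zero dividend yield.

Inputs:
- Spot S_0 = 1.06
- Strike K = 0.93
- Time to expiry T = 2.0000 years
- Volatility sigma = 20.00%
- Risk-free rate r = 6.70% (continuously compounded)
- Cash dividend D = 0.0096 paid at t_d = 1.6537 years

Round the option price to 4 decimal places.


Answer: Price = 0.2638

Derivation:
PV(D) = D * exp(-r * t_d) = 0.0096 * 0.89511963 = 0.00859315
S_0' = S_0 - PV(D) = 1.0600 - 0.00859315 = 1.05140685
d1 = (ln(S_0'/K) + (r + sigma^2/2)*T) / (sigma*sqrt(T)) = 1.04899227
d2 = d1 - sigma*sqrt(T) = 0.76614956
exp(-rT) = 0.87459006
N(d1) = 0.85290916; N(d2) = 0.77820634
C = S_0' * N(d1) - K * exp(-rT) * N(d2) = 1.05140685 * 0.85290916 - 0.9300 * 0.87459006 * 0.77820634 = 0.2638


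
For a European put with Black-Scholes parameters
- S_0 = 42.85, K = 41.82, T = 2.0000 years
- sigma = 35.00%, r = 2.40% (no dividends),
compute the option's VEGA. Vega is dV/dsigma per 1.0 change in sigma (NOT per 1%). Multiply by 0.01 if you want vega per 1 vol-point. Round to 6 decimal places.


Answer: Vega = 22.373409

Derivation:
d1 = 0.3936179619; d2 = -0.1013567849
phi(d1) = 0.3692039479; exp(-qT) = 1.0000000000; exp(-rT) = 0.9531337871
Vega = S * exp(-qT) * phi(d1) * sqrt(T) = 42.8500 * 1.0000000000 * 0.3692039479 * 1.4142135624 = 22.373409


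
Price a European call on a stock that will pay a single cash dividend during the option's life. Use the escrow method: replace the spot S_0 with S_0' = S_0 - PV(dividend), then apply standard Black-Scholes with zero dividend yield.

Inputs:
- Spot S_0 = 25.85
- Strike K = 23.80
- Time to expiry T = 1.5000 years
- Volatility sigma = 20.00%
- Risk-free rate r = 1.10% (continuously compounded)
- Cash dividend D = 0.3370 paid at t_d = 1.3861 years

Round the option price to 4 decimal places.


Answer: Price = 3.5838

Derivation:
PV(D) = D * exp(-r * t_d) = 0.3370 * 0.98486855 = 0.33190070
S_0' = S_0 - PV(D) = 25.8500 - 0.33190070 = 25.51809930
d1 = (ln(S_0'/K) + (r + sigma^2/2)*T) / (sigma*sqrt(T)) = 0.47439430
d2 = d1 - sigma*sqrt(T) = 0.22944532
exp(-rT) = 0.98363538
N(d1) = 0.68239062; N(d2) = 0.59073859
C = S_0' * N(d1) - K * exp(-rT) * N(d2) = 25.51809930 * 0.68239062 - 23.8000 * 0.98363538 * 0.59073859 = 3.5838


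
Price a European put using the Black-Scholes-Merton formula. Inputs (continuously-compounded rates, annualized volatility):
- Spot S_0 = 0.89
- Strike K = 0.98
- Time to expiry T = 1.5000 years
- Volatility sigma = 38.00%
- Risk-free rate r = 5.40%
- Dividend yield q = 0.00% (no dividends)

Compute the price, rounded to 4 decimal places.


d1 = (ln(S/K) + (r - q + 0.5*sigma^2) * T) / (sigma * sqrt(T)) = 0.19975995
d2 = d1 - sigma * sqrt(T) = -0.26564310
exp(-rT) = 0.92219369; exp(-qT) = 1.00000000
P = K * exp(-rT) * N(-d2) - S_0 * exp(-qT) * N(-d1)
N(-d1) = 0.42083416; N(-d2) = 0.60474296
P = 0.9800 * 0.92219369 * 0.60474296 - 0.8900 * 1.00000000 * 0.42083416 = 0.1720

Answer: Price = 0.1720


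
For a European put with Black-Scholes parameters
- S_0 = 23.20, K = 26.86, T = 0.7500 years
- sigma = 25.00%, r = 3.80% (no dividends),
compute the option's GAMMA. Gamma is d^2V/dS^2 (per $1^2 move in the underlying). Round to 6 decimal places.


Answer: Gamma = 0.072200

Derivation:
d1 = -0.4367004109; d2 = -0.6532067619
phi(d1) = 0.3626590444; exp(-qT) = 1.0000000000; exp(-rT) = 0.9719022941
Gamma = exp(-qT) * phi(d1) / (S * sigma * sqrt(T)) = 1.0000000000 * 0.3626590444 / (23.2000 * 0.2500 * 0.8660254038) = 0.072200


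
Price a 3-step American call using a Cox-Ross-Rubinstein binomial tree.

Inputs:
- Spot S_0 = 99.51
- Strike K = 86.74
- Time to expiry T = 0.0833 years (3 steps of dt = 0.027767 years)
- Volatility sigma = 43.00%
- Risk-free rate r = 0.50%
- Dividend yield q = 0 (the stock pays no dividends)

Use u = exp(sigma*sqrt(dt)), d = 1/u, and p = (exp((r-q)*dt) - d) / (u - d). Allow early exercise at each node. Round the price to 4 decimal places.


dt = T/N = 0.027767
u = exp(sigma*sqrt(dt)) = 1.074282; d = 1/u = 0.930854
p = (exp((r-q)*dt) - d) / (u - d) = 0.483063
Discount per step: exp(-r*dt) = 0.999861
Stock lattice S(k, i) with i counting down-moves:
  k=0: S(0,0) = 99.5100
  k=1: S(1,0) = 106.9018; S(1,1) = 92.6293
  k=2: S(2,0) = 114.8426; S(2,1) = 99.5100; S(2,2) = 86.2244
  k=3: S(3,0) = 123.3734; S(3,1) = 106.9018; S(3,2) = 92.6293; S(3,3) = 80.2624
Terminal payoffs V(N, i) = max(S_T - K, 0):
  V(3,0) = 36.633352; V(3,1) = 20.161780; V(3,2) = 5.889328; V(3,3) = 0.000000
Backward induction: V(k, i) = exp(-r*dt) * [p * V(k+1, i) + (1-p) * V(k+1, i+1)]; then take max(V_cont, immediate exercise) for American.
  V(2,0) = exp(-r*dt) * [p*36.633352 + (1-p)*20.161780] = 28.114677; exercise = 28.102636; V(2,0) = max -> 28.114677
  V(2,1) = exp(-r*dt) * [p*20.161780 + (1-p)*5.889328] = 12.782042; exercise = 12.770000; V(2,1) = max -> 12.782042
  V(2,2) = exp(-r*dt) * [p*5.889328 + (1-p)*0.000000] = 2.844519; exercise = 0.000000; V(2,2) = max -> 2.844519
  V(1,0) = exp(-r*dt) * [p*28.114677 + (1-p)*12.782042] = 20.185862; exercise = 20.161780; V(1,0) = max -> 20.185862
  V(1,1) = exp(-r*dt) * [p*12.782042 + (1-p)*2.844519] = 7.643903; exercise = 5.889328; V(1,1) = max -> 7.643903
  V(0,0) = exp(-r*dt) * [p*20.185862 + (1-p)*7.643903] = 13.700552; exercise = 12.770000; V(0,0) = max -> 13.700552

Answer: Price = V(0,0) = 13.7006


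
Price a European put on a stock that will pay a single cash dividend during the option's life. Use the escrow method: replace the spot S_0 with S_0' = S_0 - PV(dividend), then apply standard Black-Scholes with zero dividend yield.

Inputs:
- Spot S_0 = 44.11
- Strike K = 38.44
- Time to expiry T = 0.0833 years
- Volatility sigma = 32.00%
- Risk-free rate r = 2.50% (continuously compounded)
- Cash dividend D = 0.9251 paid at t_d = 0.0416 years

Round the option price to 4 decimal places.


PV(D) = D * exp(-r * t_d) = 0.9251 * 0.99896054 = 0.92413840
S_0' = S_0 - PV(D) = 44.1100 - 0.92413840 = 43.18586160
d1 = (ln(S_0'/K) + (r + sigma^2/2)*T) / (sigma*sqrt(T)) = 1.32920393
d2 = d1 - sigma*sqrt(T) = 1.23684637
exp(-rT) = 0.99791967
N(-d1) = 0.09189035; N(-d2) = 0.10807206
P = K * exp(-rT) * N(-d2) - S_0' * N(-d1) = 38.4400 * 0.99791967 * 0.10807206 - 43.18586160 * 0.09189035 = 0.1773

Answer: Price = 0.1773


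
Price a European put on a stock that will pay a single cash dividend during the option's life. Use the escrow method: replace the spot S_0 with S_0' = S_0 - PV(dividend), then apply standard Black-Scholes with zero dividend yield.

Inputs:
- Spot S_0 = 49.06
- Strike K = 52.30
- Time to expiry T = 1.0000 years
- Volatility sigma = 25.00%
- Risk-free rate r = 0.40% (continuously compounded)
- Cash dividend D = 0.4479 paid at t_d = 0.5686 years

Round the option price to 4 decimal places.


Answer: Price = 6.9370

Derivation:
PV(D) = D * exp(-r * t_d) = 0.4479 * 0.99772818 = 0.44688245
S_0' = S_0 - PV(D) = 49.0600 - 0.44688245 = 48.61311755
d1 = (ln(S_0'/K) + (r + sigma^2/2)*T) / (sigma*sqrt(T)) = -0.15141187
d2 = d1 - sigma*sqrt(T) = -0.40141187
exp(-rT) = 0.99600799
N(-d1) = 0.56017459; N(-d2) = 0.65594155
P = K * exp(-rT) * N(-d2) - S_0' * N(-d1) = 52.3000 * 0.99600799 * 0.65594155 - 48.61311755 * 0.56017459 = 6.9370


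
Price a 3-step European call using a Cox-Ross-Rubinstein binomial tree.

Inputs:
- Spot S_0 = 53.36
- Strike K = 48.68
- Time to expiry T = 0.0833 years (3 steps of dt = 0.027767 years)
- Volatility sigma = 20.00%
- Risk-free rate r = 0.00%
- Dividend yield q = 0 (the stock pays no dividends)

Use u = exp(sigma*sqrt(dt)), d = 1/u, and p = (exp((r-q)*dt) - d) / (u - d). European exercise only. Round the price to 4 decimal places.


Answer: Price = V(0,0) = 4.7321

Derivation:
dt = T/N = 0.027767
u = exp(sigma*sqrt(dt)) = 1.033888; d = 1/u = 0.967223
p = (exp((r-q)*dt) - d) / (u - d) = 0.491669
Discount per step: exp(-r*dt) = 1.000000
Stock lattice S(k, i) with i counting down-moves:
  k=0: S(0,0) = 53.3600
  k=1: S(1,0) = 55.1683; S(1,1) = 51.6110
  k=2: S(2,0) = 57.0378; S(2,1) = 53.3600; S(2,2) = 49.9193
  k=3: S(3,0) = 58.9707; S(3,1) = 55.1683; S(3,2) = 51.6110; S(3,3) = 48.2831
Terminal payoffs V(N, i) = max(S_T - K, 0):
  V(3,0) = 10.290741; V(3,1) = 6.488275; V(3,2) = 2.930995; V(3,3) = 0.000000
Backward induction: V(k, i) = exp(-r*dt) * [p * V(k+1, i) + (1-p) * V(k+1, i+1)].
  V(2,0) = exp(-r*dt) * [p*10.290741 + (1-p)*6.488275] = 8.357830
  V(2,1) = exp(-r*dt) * [p*6.488275 + (1-p)*2.930995] = 4.680000
  V(2,2) = exp(-r*dt) * [p*2.930995 + (1-p)*0.000000] = 1.441080
  V(1,0) = exp(-r*dt) * [p*8.357830 + (1-p)*4.680000] = 6.488275
  V(1,1) = exp(-r*dt) * [p*4.680000 + (1-p)*1.441080] = 3.033557
  V(0,0) = exp(-r*dt) * [p*6.488275 + (1-p)*3.033557] = 4.732135


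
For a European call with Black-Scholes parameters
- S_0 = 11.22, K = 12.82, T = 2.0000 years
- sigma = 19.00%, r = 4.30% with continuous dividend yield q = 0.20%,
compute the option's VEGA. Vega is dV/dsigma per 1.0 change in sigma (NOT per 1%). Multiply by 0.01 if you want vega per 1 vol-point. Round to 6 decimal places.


d1 = -0.0566003675; d2 = -0.3253009444
phi(d1) = 0.3983037659; exp(-qT) = 0.9960079893; exp(-rT) = 0.9175942312
Vega = S * exp(-qT) * phi(d1) * sqrt(T) = 11.2200 * 0.9960079893 * 0.3983037659 * 1.4142135624 = 6.294846

Answer: Vega = 6.294846


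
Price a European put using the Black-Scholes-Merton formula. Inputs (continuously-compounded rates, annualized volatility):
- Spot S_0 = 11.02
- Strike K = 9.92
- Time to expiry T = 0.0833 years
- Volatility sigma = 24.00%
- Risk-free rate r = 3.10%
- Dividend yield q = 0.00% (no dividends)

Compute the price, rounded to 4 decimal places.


Answer: Price = 0.0187

Derivation:
d1 = (ln(S/K) + (r - q + 0.5*sigma^2) * T) / (sigma * sqrt(T)) = 1.59005522
d2 = d1 - sigma * sqrt(T) = 1.52078705
exp(-rT) = 0.99742103; exp(-qT) = 1.00000000
P = K * exp(-rT) * N(-d2) - S_0 * exp(-qT) * N(-d1)
N(-d1) = 0.05591118; N(-d2) = 0.06415664
P = 9.9200 * 0.99742103 * 0.06415664 - 11.0200 * 1.00000000 * 0.05591118 = 0.0187


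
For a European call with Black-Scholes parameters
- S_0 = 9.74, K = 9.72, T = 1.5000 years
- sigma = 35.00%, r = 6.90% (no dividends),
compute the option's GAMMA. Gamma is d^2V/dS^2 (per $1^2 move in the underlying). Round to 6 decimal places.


Answer: Gamma = 0.085936

Derivation:
d1 = 0.4605752216; d2 = 0.0319145166
phi(d1) = 0.3587952812; exp(-qT) = 1.0000000000; exp(-rT) = 0.9016760227
Gamma = exp(-qT) * phi(d1) / (S * sigma * sqrt(T)) = 1.0000000000 * 0.3587952812 / (9.7400 * 0.3500 * 1.2247448714) = 0.085936


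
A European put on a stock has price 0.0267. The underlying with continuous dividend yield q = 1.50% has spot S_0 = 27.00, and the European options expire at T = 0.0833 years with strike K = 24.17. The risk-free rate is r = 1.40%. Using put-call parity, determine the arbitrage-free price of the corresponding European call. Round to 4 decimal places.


Put-call parity: C - P = S_0 * exp(-qT) - K * exp(-rT).
S_0 * exp(-qT) = 27.0000 * 0.99875128 = 26.96628457
K * exp(-rT) = 24.1700 * 0.99883448 = 24.14182938
C = P + S*exp(-qT) - K*exp(-rT)
C = 0.0267 + 26.96628457 - 24.14182938 = 2.8512

Answer: Call price = 2.8512


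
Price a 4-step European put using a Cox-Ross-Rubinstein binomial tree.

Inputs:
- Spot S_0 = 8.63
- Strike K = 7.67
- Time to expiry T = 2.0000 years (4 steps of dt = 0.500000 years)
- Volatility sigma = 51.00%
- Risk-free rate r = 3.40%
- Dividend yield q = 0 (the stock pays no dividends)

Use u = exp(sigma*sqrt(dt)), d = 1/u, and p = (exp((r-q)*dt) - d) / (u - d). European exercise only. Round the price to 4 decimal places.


Answer: Price = V(0,0) = 1.5612

Derivation:
dt = T/N = 0.500000
u = exp(sigma*sqrt(dt)) = 1.434225; d = 1/u = 0.697241
p = (exp((r-q)*dt) - d) / (u - d) = 0.434073
Discount per step: exp(-r*dt) = 0.983144
Stock lattice S(k, i) with i counting down-moves:
  k=0: S(0,0) = 8.6300
  k=1: S(1,0) = 12.3774; S(1,1) = 6.0172
  k=2: S(2,0) = 17.7519; S(2,1) = 8.6300; S(2,2) = 4.1954
  k=3: S(3,0) = 25.4602; S(3,1) = 12.3774; S(3,2) = 6.0172; S(3,3) = 2.9252
  k=4: S(4,0) = 36.5157; S(4,1) = 17.7519; S(4,2) = 8.6300; S(4,3) = 4.1954; S(4,4) = 2.0396
Terminal payoffs V(N, i) = max(K - S_T, 0):
  V(4,0) = 0.000000; V(4,1) = 0.000000; V(4,2) = 0.000000; V(4,3) = 3.474571; V(4,4) = 5.630414
Backward induction: V(k, i) = exp(-r*dt) * [p * V(k+1, i) + (1-p) * V(k+1, i+1)].
  V(3,0) = exp(-r*dt) * [p*0.000000 + (1-p)*0.000000] = 0.000000
  V(3,1) = exp(-r*dt) * [p*0.000000 + (1-p)*0.000000] = 0.000000
  V(3,2) = exp(-r*dt) * [p*0.000000 + (1-p)*3.474571] = 1.933210
  V(3,3) = exp(-r*dt) * [p*3.474571 + (1-p)*5.630414] = 4.615488
  V(2,0) = exp(-r*dt) * [p*0.000000 + (1-p)*0.000000] = 0.000000
  V(2,1) = exp(-r*dt) * [p*0.000000 + (1-p)*1.933210] = 1.075615
  V(2,2) = exp(-r*dt) * [p*1.933210 + (1-p)*4.615488] = 3.393010
  V(1,0) = exp(-r*dt) * [p*0.000000 + (1-p)*1.075615] = 0.598459
  V(1,1) = exp(-r*dt) * [p*1.075615 + (1-p)*3.393010] = 2.346855
  V(0,0) = exp(-r*dt) * [p*0.598459 + (1-p)*2.346855] = 1.561157


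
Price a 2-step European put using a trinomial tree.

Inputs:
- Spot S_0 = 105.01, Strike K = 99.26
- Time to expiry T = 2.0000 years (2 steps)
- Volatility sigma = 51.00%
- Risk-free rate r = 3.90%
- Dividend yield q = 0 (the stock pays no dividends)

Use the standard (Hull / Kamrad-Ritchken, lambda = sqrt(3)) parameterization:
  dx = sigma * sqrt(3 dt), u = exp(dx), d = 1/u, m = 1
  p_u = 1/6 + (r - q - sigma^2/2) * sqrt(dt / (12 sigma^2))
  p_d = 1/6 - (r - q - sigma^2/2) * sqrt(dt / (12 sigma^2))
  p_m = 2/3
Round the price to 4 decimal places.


dt = T/N = 1.000000; dx = sigma*sqrt(3*dt) = 0.883346
u = exp(dx) = 2.418980; d = 1/u = 0.413397
p_u = 0.115130, p_m = 0.666667, p_d = 0.218204
Discount per step: exp(-r*dt) = 0.961751
Stock lattice S(k, j) with j the centered position index:
  k=0: S(0,+0) = 105.0100
  k=1: S(1,-1) = 43.4109; S(1,+0) = 105.0100; S(1,+1) = 254.0171
  k=2: S(2,-2) = 17.9459; S(2,-1) = 43.4109; S(2,+0) = 105.0100; S(2,+1) = 254.0171; S(2,+2) = 614.4622
Terminal payoffs V(N, j) = max(K - S_T, 0):
  V(2,-2) = 81.314063; V(2,-1) = 55.849139; V(2,+0) = 0.000000; V(2,+1) = 0.000000; V(2,+2) = 0.000000
Backward induction: V(k, j) = exp(-r*dt) * [p_u * V(k+1, j+1) + p_m * V(k+1, j) + p_d * V(k+1, j-1)]
  V(1,-1) = exp(-r*dt) * [p_u*0.000000 + p_m*55.849139 + p_d*81.314063] = 52.873001
  V(1,+0) = exp(-r*dt) * [p_u*0.000000 + p_m*0.000000 + p_d*55.849139] = 11.720362
  V(1,+1) = exp(-r*dt) * [p_u*0.000000 + p_m*0.000000 + p_d*0.000000] = 0.000000
  V(0,+0) = exp(-r*dt) * [p_u*0.000000 + p_m*11.720362 + p_d*52.873001] = 18.610509

Answer: Price = V(0,0) = 18.6105


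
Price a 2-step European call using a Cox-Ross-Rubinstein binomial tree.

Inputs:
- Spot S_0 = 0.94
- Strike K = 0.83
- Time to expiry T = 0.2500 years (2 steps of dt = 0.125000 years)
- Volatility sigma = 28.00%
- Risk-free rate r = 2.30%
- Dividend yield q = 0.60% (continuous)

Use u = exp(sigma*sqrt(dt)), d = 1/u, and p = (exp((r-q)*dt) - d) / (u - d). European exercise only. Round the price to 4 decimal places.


Answer: Price = V(0,0) = 0.1288

Derivation:
dt = T/N = 0.125000
u = exp(sigma*sqrt(dt)) = 1.104061; d = 1/u = 0.905747
p = (exp((r-q)*dt) - d) / (u - d) = 0.485998
Discount per step: exp(-r*dt) = 0.997129
Stock lattice S(k, i) with i counting down-moves:
  k=0: S(0,0) = 0.9400
  k=1: S(1,0) = 1.0378; S(1,1) = 0.8514
  k=2: S(2,0) = 1.1458; S(2,1) = 0.9400; S(2,2) = 0.7712
Terminal payoffs V(N, i) = max(S_T - K, 0):
  V(2,0) = 0.315813; V(2,1) = 0.110000; V(2,2) = 0.000000
Backward induction: V(k, i) = exp(-r*dt) * [p * V(k+1, i) + (1-p) * V(k+1, i+1)].
  V(1,0) = exp(-r*dt) * [p*0.315813 + (1-p)*0.110000] = 0.209422
  V(1,1) = exp(-r*dt) * [p*0.110000 + (1-p)*0.000000] = 0.053306
  V(0,0) = exp(-r*dt) * [p*0.209422 + (1-p)*0.053306] = 0.128807


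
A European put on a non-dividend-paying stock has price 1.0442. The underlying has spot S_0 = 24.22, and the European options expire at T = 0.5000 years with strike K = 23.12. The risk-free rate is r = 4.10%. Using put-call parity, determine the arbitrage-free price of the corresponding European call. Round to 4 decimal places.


Answer: Call price = 2.6133

Derivation:
Put-call parity: C - P = S_0 * exp(-qT) - K * exp(-rT).
S_0 * exp(-qT) = 24.2200 * 1.00000000 = 24.22000000
K * exp(-rT) = 23.1200 * 0.97970870 = 22.65086506
C = P + S*exp(-qT) - K*exp(-rT)
C = 1.0442 + 24.22000000 - 22.65086506 = 2.6133


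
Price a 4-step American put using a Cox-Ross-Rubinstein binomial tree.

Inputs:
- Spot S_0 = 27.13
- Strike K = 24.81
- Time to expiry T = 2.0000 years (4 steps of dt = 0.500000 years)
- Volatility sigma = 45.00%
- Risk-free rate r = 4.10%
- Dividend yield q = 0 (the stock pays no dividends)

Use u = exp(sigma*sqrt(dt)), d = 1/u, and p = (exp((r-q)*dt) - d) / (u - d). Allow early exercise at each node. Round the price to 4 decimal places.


Answer: Price = V(0,0) = 4.4281

Derivation:
dt = T/N = 0.500000
u = exp(sigma*sqrt(dt)) = 1.374648; d = 1/u = 0.727459
p = (exp((r-q)*dt) - d) / (u - d) = 0.453117
Discount per step: exp(-r*dt) = 0.979709
Stock lattice S(k, i) with i counting down-moves:
  k=0: S(0,0) = 27.1300
  k=1: S(1,0) = 37.2942; S(1,1) = 19.7360
  k=2: S(2,0) = 51.2664; S(2,1) = 27.1300; S(2,2) = 14.3571
  k=3: S(3,0) = 70.4733; S(3,1) = 37.2942; S(3,2) = 19.7360; S(3,3) = 10.4442
  k=4: S(4,0) = 96.8761; S(4,1) = 51.2664; S(4,2) = 27.1300; S(4,3) = 14.3571; S(4,4) = 7.5977
Terminal payoffs V(N, i) = max(K - S_T, 0):
  V(4,0) = 0.000000; V(4,1) = 0.000000; V(4,2) = 0.000000; V(4,3) = 10.452908; V(4,4) = 17.212282
Backward induction: V(k, i) = exp(-r*dt) * [p * V(k+1, i) + (1-p) * V(k+1, i+1)]; then take max(V_cont, immediate exercise) for American.
  V(3,0) = exp(-r*dt) * [p*0.000000 + (1-p)*0.000000] = 0.000000; exercise = 0.000000; V(3,0) = max -> 0.000000
  V(3,1) = exp(-r*dt) * [p*0.000000 + (1-p)*0.000000] = 0.000000; exercise = 0.000000; V(3,1) = max -> 0.000000
  V(3,2) = exp(-r*dt) * [p*0.000000 + (1-p)*10.452908] = 5.600519; exercise = 5.074045; V(3,2) = max -> 5.600519
  V(3,3) = exp(-r*dt) * [p*10.452908 + (1-p)*17.212282] = 13.862381; exercise = 14.365809; V(3,3) = max -> 14.365809
  V(2,0) = exp(-r*dt) * [p*0.000000 + (1-p)*0.000000] = 0.000000; exercise = 0.000000; V(2,0) = max -> 0.000000
  V(2,1) = exp(-r*dt) * [p*0.000000 + (1-p)*5.600519] = 3.000679; exercise = 0.000000; V(2,1) = max -> 3.000679
  V(2,2) = exp(-r*dt) * [p*5.600519 + (1-p)*14.365809] = 10.183195; exercise = 10.452908; V(2,2) = max -> 10.452908
  V(1,0) = exp(-r*dt) * [p*0.000000 + (1-p)*3.000679] = 1.607721; exercise = 0.000000; V(1,0) = max -> 1.607721
  V(1,1) = exp(-r*dt) * [p*3.000679 + (1-p)*10.452908] = 6.932589; exercise = 5.074045; V(1,1) = max -> 6.932589
  V(0,0) = exp(-r*dt) * [p*1.607721 + (1-p)*6.932589] = 4.428087; exercise = 0.000000; V(0,0) = max -> 4.428087


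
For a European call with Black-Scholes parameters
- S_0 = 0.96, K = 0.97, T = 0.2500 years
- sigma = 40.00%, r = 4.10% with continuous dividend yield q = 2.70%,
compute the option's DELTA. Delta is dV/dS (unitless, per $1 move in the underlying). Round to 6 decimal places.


Answer: Delta = 0.522646

Derivation:
d1 = 0.0656860648; d2 = -0.1343139352
phi(d1) = 0.3980825581; exp(-qT) = 0.9932727301; exp(-rT) = 0.9898023522
N(d1) = 0.5261861164
Delta = exp(-qT) * N(d1) = 0.9932727301 * 0.5261861164 = 0.522646


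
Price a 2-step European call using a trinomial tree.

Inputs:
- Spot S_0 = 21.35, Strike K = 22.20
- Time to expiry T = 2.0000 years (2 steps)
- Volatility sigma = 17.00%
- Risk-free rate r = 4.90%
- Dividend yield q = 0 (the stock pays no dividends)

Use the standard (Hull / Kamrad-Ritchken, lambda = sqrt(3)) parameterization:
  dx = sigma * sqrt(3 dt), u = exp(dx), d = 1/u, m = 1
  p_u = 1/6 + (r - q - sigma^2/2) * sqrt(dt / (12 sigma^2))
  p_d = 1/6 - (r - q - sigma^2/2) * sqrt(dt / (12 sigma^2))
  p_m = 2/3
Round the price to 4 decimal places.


Answer: Price = V(0,0) = 2.5088

Derivation:
dt = T/N = 1.000000; dx = sigma*sqrt(3*dt) = 0.294449
u = exp(dx) = 1.342386; d = 1/u = 0.744942
p_u = 0.225336, p_m = 0.666667, p_d = 0.107998
Discount per step: exp(-r*dt) = 0.952181
Stock lattice S(k, j) with j the centered position index:
  k=0: S(0,+0) = 21.3500
  k=1: S(1,-1) = 15.9045; S(1,+0) = 21.3500; S(1,+1) = 28.6599
  k=2: S(2,-2) = 11.8479; S(2,-1) = 15.9045; S(2,+0) = 21.3500; S(2,+1) = 28.6599; S(2,+2) = 38.4727
Terminal payoffs V(N, j) = max(S_T - K, 0):
  V(2,-2) = 0.000000; V(2,-1) = 0.000000; V(2,+0) = 0.000000; V(2,+1) = 6.459941; V(2,+2) = 16.272704
Backward induction: V(k, j) = exp(-r*dt) * [p_u * V(k+1, j+1) + p_m * V(k+1, j) + p_d * V(k+1, j-1)]
  V(1,-1) = exp(-r*dt) * [p_u*0.000000 + p_m*0.000000 + p_d*0.000000] = 0.000000
  V(1,+0) = exp(-r*dt) * [p_u*6.459941 + p_m*0.000000 + p_d*0.000000] = 1.386047
  V(1,+1) = exp(-r*dt) * [p_u*16.272704 + p_m*6.459941 + p_d*0.000000] = 7.592167
  V(0,+0) = exp(-r*dt) * [p_u*7.592167 + p_m*1.386047 + p_d*0.000000] = 2.508823


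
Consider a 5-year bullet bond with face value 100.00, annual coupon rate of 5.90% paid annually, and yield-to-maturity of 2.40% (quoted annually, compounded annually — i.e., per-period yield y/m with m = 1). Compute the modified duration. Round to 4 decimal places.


Answer: Modified duration = 4.4102

Derivation:
Coupon per period c = face * coupon_rate / m = 5.900000
Periods per year m = 1; per-period yield y/m = 0.024000
Number of cashflows N = 5
Cashflows (t years, CF_t, discount factor 1/(1+y/m)^(m*t), PV):
  t = 1.0000: CF_t = 5.900000, DF = 0.976562, PV = 5.761719
  t = 2.0000: CF_t = 5.900000, DF = 0.953674, PV = 5.626678
  t = 3.0000: CF_t = 5.900000, DF = 0.931323, PV = 5.494803
  t = 4.0000: CF_t = 5.900000, DF = 0.909495, PV = 5.366019
  t = 5.0000: CF_t = 105.900000, DF = 0.888178, PV = 94.058095
Price P = sum_t PV_t = 116.307314
First compute Macaulay numerator sum_t t * PV_t:
  t * PV_t at t = 1.0000: 5.761719
  t * PV_t at t = 2.0000: 11.253357
  t * PV_t at t = 3.0000: 16.484410
  t * PV_t at t = 4.0000: 21.464075
  t * PV_t at t = 5.0000: 470.290473
Macaulay duration D = 525.254033 / 116.307314 = 4.516088
Modified duration = D / (1 + y/m) = 4.516088 / (1 + 0.024000) = 4.410242


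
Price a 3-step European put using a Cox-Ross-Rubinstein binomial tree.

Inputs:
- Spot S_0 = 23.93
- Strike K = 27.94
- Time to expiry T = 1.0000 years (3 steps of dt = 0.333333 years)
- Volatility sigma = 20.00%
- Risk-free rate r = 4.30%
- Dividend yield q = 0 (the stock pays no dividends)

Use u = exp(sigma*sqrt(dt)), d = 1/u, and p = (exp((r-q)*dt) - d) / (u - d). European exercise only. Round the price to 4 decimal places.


Answer: Price = V(0,0) = 3.6919

Derivation:
dt = T/N = 0.333333
u = exp(sigma*sqrt(dt)) = 1.122401; d = 1/u = 0.890947
p = (exp((r-q)*dt) - d) / (u - d) = 0.533538
Discount per step: exp(-r*dt) = 0.985769
Stock lattice S(k, i) with i counting down-moves:
  k=0: S(0,0) = 23.9300
  k=1: S(1,0) = 26.8591; S(1,1) = 21.3204
  k=2: S(2,0) = 30.1466; S(2,1) = 23.9300; S(2,2) = 18.9953
  k=3: S(3,0) = 33.8366; S(3,1) = 26.8591; S(3,2) = 21.3204; S(3,3) = 16.9238
Terminal payoffs V(N, i) = max(K - S_T, 0):
  V(3,0) = 0.000000; V(3,1) = 1.080946; V(3,2) = 6.619632; V(3,3) = 11.016169
Backward induction: V(k, i) = exp(-r*dt) * [p * V(k+1, i) + (1-p) * V(k+1, i+1)].
  V(2,0) = exp(-r*dt) * [p*0.000000 + (1-p)*1.080946] = 0.497045
  V(2,1) = exp(-r*dt) * [p*1.080946 + (1-p)*6.619632] = 3.612383
  V(2,2) = exp(-r*dt) * [p*6.619632 + (1-p)*11.016169] = 8.547060
  V(1,0) = exp(-r*dt) * [p*0.497045 + (1-p)*3.612383] = 1.922478
  V(1,1) = exp(-r*dt) * [p*3.612383 + (1-p)*8.547060] = 5.830057
  V(0,0) = exp(-r*dt) * [p*1.922478 + (1-p)*5.830057] = 3.691917


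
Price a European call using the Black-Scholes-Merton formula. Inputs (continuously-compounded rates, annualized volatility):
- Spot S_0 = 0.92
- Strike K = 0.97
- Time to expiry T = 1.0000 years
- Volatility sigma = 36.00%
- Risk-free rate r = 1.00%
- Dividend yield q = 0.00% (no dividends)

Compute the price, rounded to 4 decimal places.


Answer: Price = 0.1151

Derivation:
d1 = (ln(S/K) + (r - q + 0.5*sigma^2) * T) / (sigma * sqrt(T)) = 0.06077111
d2 = d1 - sigma * sqrt(T) = -0.29922889
exp(-rT) = 0.99004983; exp(-qT) = 1.00000000
C = S_0 * exp(-qT) * N(d1) - K * exp(-rT) * N(d2)
N(d1) = 0.52422925; N(d2) = 0.38238270
C = 0.9200 * 1.00000000 * 0.52422925 - 0.9700 * 0.99004983 * 0.38238270 = 0.1151


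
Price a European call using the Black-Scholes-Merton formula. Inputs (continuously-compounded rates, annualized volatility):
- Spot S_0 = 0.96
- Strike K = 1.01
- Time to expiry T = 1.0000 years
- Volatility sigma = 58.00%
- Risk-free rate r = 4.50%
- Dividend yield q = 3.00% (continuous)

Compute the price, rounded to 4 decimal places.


Answer: Price = 0.1999

Derivation:
d1 = (ln(S/K) + (r - q + 0.5*sigma^2) * T) / (sigma * sqrt(T)) = 0.22832358
d2 = d1 - sigma * sqrt(T) = -0.35167642
exp(-rT) = 0.95599748; exp(-qT) = 0.97044553
C = S_0 * exp(-qT) * N(d1) - K * exp(-rT) * N(d2)
N(d1) = 0.59030265; N(d2) = 0.36254047
C = 0.9600 * 0.97044553 * 0.59030265 - 1.0100 * 0.95599748 * 0.36254047 = 0.1999


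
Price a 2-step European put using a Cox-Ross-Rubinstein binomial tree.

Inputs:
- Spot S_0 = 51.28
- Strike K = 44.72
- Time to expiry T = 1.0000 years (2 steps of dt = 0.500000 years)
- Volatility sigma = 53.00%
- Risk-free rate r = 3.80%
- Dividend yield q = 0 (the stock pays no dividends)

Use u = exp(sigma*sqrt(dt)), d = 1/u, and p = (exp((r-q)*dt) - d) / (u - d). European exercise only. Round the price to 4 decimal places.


Answer: Price = V(0,0) = 6.3540

Derivation:
dt = T/N = 0.500000
u = exp(sigma*sqrt(dt)) = 1.454652; d = 1/u = 0.687450
p = (exp((r-q)*dt) - d) / (u - d) = 0.432392
Discount per step: exp(-r*dt) = 0.981179
Stock lattice S(k, i) with i counting down-moves:
  k=0: S(0,0) = 51.2800
  k=1: S(1,0) = 74.5945; S(1,1) = 35.2524
  k=2: S(2,0) = 108.5091; S(2,1) = 51.2800; S(2,2) = 24.2343
Terminal payoffs V(N, i) = max(K - S_T, 0):
  V(2,0) = 0.000000; V(2,1) = 0.000000; V(2,2) = 20.485733
Backward induction: V(k, i) = exp(-r*dt) * [p * V(k+1, i) + (1-p) * V(k+1, i+1)].
  V(1,0) = exp(-r*dt) * [p*0.000000 + (1-p)*0.000000] = 0.000000
  V(1,1) = exp(-r*dt) * [p*0.000000 + (1-p)*20.485733] = 11.409026
  V(0,0) = exp(-r*dt) * [p*0.000000 + (1-p)*11.409026] = 6.353976


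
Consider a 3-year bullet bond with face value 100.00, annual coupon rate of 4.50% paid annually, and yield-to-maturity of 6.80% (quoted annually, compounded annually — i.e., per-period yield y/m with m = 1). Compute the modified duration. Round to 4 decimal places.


Answer: Modified duration = 2.6857

Derivation:
Coupon per period c = face * coupon_rate / m = 4.500000
Periods per year m = 1; per-period yield y/m = 0.068000
Number of cashflows N = 3
Cashflows (t years, CF_t, discount factor 1/(1+y/m)^(m*t), PV):
  t = 1.0000: CF_t = 4.500000, DF = 0.936330, PV = 4.213483
  t = 2.0000: CF_t = 4.500000, DF = 0.876713, PV = 3.945209
  t = 3.0000: CF_t = 104.500000, DF = 0.820892, PV = 85.783257
Price P = sum_t PV_t = 93.941949
First compute Macaulay numerator sum_t t * PV_t:
  t * PV_t at t = 1.0000: 4.213483
  t * PV_t at t = 2.0000: 7.890418
  t * PV_t at t = 3.0000: 257.349772
Macaulay duration D = 269.453673 / 93.941949 = 2.868300
Modified duration = D / (1 + y/m) = 2.868300 / (1 + 0.068000) = 2.685674
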